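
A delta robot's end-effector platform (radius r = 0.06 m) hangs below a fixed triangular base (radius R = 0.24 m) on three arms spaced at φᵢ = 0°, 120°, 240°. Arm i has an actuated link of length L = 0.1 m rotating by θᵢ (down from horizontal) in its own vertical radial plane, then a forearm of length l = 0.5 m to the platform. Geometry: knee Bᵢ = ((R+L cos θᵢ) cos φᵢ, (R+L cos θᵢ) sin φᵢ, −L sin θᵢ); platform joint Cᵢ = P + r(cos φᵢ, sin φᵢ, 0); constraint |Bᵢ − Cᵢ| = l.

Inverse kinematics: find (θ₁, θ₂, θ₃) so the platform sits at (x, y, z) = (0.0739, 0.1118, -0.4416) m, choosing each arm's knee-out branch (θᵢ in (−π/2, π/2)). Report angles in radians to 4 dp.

rotate P by −φ1: (0.0739, 0.1118, -0.4416)
  A=0.1061, B=-0.4416, C=(l²−L²−A²−y'²−z²)/(2L)=0.1062
  γ=atan2(-0.4416,0.1061)=-1.3350;  ψ=arccos(0.2338)=1.3349;  θ1=γ+ψ≈-0.0001
rotate P by −φ2: (0.0599, -0.1199, -0.4416)
  e−x'=0.1201;  (l²−L²−(e−x')²−y'²−z²)/2L = 0.0809
  θ2 = atan2(B,A) + arccos(C/0.4576) = 0.0879
rotate P by −φ3: (-0.1338, 0.0081, -0.4416)
  e−x'=0.3138;  (l²−L²−(e−x')²−y'²−z²)/2L = -0.2676
  √(A²+B²)=0.5417;  θ3 = -0.9530+2.0876 ≈ 1.1345

θ₁ = -0.0001, θ₂ = 0.0879, θ₃ = 1.1345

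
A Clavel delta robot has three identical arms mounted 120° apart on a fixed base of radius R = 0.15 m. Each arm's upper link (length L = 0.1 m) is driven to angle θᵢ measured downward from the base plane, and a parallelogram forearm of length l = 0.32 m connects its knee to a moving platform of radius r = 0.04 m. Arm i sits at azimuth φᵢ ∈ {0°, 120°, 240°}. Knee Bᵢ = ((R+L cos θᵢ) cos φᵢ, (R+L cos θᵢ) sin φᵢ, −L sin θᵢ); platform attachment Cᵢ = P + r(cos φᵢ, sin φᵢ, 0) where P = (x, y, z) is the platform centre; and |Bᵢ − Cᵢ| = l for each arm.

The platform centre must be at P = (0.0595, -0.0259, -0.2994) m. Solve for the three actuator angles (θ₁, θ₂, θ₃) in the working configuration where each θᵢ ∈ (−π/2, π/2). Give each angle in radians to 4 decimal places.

θ₁ = 0.1747, θ₂ = 0.8728, θ₃ = 0.6115

rotate P by −φ1: (0.0595, -0.0259, -0.2994)
  A=0.0505, B=-0.2994, C=(l²−L²−A²−y'²−z²)/(2L)=-0.0023
  γ=atan2(-0.2994,0.0505)=-1.4037;  ψ=arccos(-0.0076)=1.5784;  θ1=γ+ψ≈0.1747
arm 2 (φ=120.0°): x'=-0.0522, y'=-0.0386
  A cos θ + B sin θ = C:  0.1622·cos θ + -0.2994·sin θ = -0.1252
  √(A²+B²)=0.3405;  θ2 = -1.0744+1.9472 ≈ 0.8728
arm 3 (φ=240.0°): x'=-0.0073, y'=0.0645
  A cos θ + B sin θ = C:  0.1173·cos θ + -0.2994·sin θ = -0.0758
  γ=atan2(-0.2994,0.1173)=-1.1973;  ψ=arccos(-0.2357)=1.8088;  θ3=γ+ψ≈0.6115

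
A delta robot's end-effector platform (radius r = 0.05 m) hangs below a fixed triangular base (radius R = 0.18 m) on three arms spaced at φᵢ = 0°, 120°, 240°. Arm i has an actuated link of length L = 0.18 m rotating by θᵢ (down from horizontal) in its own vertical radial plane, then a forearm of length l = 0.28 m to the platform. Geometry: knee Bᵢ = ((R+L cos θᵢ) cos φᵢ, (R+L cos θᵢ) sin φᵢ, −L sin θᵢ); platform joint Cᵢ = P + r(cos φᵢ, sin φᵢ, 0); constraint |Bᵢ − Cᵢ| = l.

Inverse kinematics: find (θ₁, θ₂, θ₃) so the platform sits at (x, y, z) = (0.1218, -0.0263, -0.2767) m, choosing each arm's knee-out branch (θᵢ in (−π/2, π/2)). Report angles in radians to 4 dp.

φ1=0.0° → target in arm frame (0.1218, -0.0263)
  A=0.0082, B=-0.2767, C=(l²−L²−A²−y'²−z²)/(2L)=-0.0870
  √(A²+B²)=0.2768;  θ1 = -1.5412+1.8905 ≈ 0.3493
rotate P by −φ2: (-0.0837, -0.0923, -0.2767)
  e−x'=0.2137;  (l²−L²−(e−x')²−y'²−z²)/2L = -0.2354
  θ2 = atan2(B,A) + arccos(C/0.3496) = 1.3963
rotate P by −φ3: (-0.0381, 0.1186, -0.2767)
  A=0.1681, B=-0.2767, C=(l²−L²−A²−y'²−z²)/(2L)=-0.2025
  √(A²+B²)=0.3238;  θ3 = -1.0248+2.2465 ≈ 1.2217

θ₁ = 0.3493, θ₂ = 1.3963, θ₃ = 1.2217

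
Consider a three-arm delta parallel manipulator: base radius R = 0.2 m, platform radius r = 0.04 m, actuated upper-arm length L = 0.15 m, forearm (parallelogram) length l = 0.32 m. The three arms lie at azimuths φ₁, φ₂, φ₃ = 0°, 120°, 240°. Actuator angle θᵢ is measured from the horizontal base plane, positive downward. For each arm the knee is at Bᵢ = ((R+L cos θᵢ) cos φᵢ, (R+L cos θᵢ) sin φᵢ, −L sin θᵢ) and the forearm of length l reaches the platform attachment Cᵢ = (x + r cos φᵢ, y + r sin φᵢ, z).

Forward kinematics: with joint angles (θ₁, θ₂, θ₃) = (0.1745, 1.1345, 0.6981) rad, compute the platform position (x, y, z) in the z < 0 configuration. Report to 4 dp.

φ1=0.0°: virtual centre (0.3077, 0.0000, -0.0260), radius l
centre 2 = (0.2234·cos120.0°, 0.2234·sin120.0°, -0.1359) = (-0.1117, 0.1935, -0.1359)
φ3=240.0°: virtual centre (-0.1375, -0.2381, -0.0964), radius l
subtract pairs → two planes through P
linear system: -0.8388x+0.3869y = -0.0270−-0.2198z; -0.8904x+-0.4762y = -0.0105−-0.1407z
Cramer: x(z) = 0.0227-0.2139z;  y(z) = -0.0205+0.1044z
sphere 1 gives Az²+Bz+C=0 with A=1.0566, B=0.1697, C=-0.0201;  B²−4AC=0.1137;  roots -0.2399, 0.0792;  negative root z = -0.2399
x = 0.0740, y = -0.0455

(0.0740, -0.0455, -0.2399)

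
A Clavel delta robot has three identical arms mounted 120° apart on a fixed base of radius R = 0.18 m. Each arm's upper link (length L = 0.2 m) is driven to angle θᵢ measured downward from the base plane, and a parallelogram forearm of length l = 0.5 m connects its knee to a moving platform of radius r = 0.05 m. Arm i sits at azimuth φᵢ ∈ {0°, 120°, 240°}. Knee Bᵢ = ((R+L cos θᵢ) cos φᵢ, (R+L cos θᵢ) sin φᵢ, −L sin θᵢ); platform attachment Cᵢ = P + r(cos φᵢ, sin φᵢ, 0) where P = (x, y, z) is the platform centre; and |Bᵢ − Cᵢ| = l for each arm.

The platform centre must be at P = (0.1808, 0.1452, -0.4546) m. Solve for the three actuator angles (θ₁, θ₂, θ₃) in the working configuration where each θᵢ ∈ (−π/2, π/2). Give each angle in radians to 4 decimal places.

rotate P by −φ1: (0.1808, 0.1452, -0.4546)
  e−x'=-0.0508;  (l²−L²−(e−x')²−y'²−z²)/2L = -0.0508
  θ1 = atan2(B,A) + arccos(C/0.4574) = 0.0000
rotate P by −φ2: (0.0353, -0.2292, -0.4546)
  e−x'=0.0947;  (l²−L²−(e−x')²−y'²−z²)/2L = -0.1454
  √(A²+B²)=0.4643;  θ2 = -1.3655+1.8892 ≈ 0.5237
φ3=240.0° → target in arm frame (-0.2161, 0.0840)
  A cos θ + B sin θ = C:  0.3461·cos θ + -0.4546·sin θ = -0.3088
  √(A²+B²)=0.5714;  θ3 = -0.9200+2.1418 ≈ 1.2218

θ₁ = 0.0000, θ₂ = 0.5237, θ₃ = 1.2218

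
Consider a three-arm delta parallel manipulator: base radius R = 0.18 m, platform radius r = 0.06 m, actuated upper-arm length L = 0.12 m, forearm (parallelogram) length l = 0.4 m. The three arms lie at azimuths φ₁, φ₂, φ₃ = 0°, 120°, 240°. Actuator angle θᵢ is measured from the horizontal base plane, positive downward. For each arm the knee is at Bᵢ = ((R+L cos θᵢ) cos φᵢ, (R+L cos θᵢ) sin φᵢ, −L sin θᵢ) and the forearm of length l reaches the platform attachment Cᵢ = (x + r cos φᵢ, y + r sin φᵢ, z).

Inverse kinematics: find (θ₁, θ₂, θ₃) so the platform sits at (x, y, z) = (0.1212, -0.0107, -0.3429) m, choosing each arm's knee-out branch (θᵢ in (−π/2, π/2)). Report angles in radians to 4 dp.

φ1=0.0° → target in arm frame (0.1212, -0.0107)
  e−x'=-0.0012;  (l²−L²−(e−x')²−y'²−z²)/2L = 0.1163
  √(A²+B²)=0.3429;  θ1 = -1.5743+1.2249 ≈ -0.3494
rotate P by −φ2: (-0.0699, -0.0996, -0.3429)
  A=0.1899, B=-0.3429, C=(l²−L²−A²−y'²−z²)/(2L)=-0.0748
  √(A²+B²)=0.3920;  θ2 = -1.0651+1.7628 ≈ 0.6977
rotate P by −φ3: (-0.0513, 0.1103, -0.3429)
  A=0.1713, B=-0.3429, C=(l²−L²−A²−y'²−z²)/(2L)=-0.0563
  γ=atan2(-0.3429,0.1713)=-1.1074;  ψ=arccos(-0.1468)=1.7181;  θ3=γ+ψ≈0.6107

θ₁ = -0.3494, θ₂ = 0.6977, θ₃ = 0.6107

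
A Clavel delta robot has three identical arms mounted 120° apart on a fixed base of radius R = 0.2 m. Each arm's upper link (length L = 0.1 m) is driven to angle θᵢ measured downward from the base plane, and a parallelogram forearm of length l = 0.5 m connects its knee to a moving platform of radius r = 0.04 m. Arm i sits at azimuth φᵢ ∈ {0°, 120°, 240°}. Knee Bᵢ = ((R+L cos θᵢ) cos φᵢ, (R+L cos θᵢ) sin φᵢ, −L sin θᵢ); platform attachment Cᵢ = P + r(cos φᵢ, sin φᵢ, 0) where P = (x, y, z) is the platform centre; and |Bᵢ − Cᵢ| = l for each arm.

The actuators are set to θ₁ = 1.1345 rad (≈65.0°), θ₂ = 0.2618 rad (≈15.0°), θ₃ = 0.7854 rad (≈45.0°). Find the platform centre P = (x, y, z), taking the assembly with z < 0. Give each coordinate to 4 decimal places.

(-0.0832, 0.0600, -0.4967)

arm 1 at φ=0.0°: (R−r)+L cos θ1 = 0.2023;  O1 = (0.2023, 0.0000, -0.0906)
φ2=120.0°: virtual centre (-0.1283, 0.2222, -0.0259), radius l
arm 3 at φ=240.0°: (R−r)+L cos θ3 = 0.2307;  O3 = (-0.1154, -0.1998, -0.0707)
|O₂|²−|O₁|² = 0.0174;  |O₃|²−|O₁|² = 0.0091
linear system: -0.6611x+0.4444y = 0.0174−0.1295z; -0.6352x+-0.3996y = 0.0091−0.0398z
Cramer: x(z) = -0.0201+0.1271z;  y(z) = 0.0092-0.1023z
into |P−O₁|² = l²: 1.0266z² + 0.1229z + -0.1923 = 0;  Δ = 0.8046;  z = -0.4967 or 0.3770 → z<0 root = -0.4967
x = -0.0832, y = 0.0600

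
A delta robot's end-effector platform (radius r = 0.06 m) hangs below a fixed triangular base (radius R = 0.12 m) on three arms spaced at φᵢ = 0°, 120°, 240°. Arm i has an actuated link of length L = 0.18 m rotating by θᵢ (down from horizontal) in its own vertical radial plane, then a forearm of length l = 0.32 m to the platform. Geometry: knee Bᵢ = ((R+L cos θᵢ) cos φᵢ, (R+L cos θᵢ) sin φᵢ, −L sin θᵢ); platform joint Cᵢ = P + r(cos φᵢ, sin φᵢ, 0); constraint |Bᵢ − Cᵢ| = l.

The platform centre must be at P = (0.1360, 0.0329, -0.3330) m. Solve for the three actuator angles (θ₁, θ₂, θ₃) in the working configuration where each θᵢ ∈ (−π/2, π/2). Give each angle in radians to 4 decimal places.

θ₁ = 0.1744, θ₂ = 0.8727, θ₃ = 1.0472

φ1=0.0° → target in arm frame (0.1360, 0.0329)
  A cos θ + B sin θ = C:  -0.0760·cos θ + -0.3330·sin θ = -0.1326
  θ1 = atan2(B,A) + arccos(C/0.3416) = 0.1744
arm 2 (φ=120.0°): x'=-0.0395, y'=-0.1342
  e−x'=0.0995;  (l²−L²−(e−x')²−y'²−z²)/2L = -0.1911
  θ2 = atan2(B,A) + arccos(C/0.3475) = 0.8727
arm 3 (φ=240.0°): x'=-0.0965, y'=0.1013
  e−x'=0.1565;  (l²−L²−(e−x')²−y'²−z²)/2L = -0.2101
  √(A²+B²)=0.3679;  θ3 = -1.1315+2.1786 ≈ 1.0472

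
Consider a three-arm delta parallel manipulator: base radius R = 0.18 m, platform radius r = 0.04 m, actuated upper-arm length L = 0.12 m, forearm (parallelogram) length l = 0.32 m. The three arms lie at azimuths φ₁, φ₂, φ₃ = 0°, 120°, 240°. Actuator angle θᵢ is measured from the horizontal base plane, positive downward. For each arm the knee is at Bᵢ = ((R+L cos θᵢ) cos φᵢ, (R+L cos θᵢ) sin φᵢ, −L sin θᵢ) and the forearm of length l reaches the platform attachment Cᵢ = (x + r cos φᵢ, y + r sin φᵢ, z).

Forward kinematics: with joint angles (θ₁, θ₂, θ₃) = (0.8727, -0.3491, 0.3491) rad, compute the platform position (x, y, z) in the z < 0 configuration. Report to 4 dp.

(-0.0733, 0.0412, -0.2197)

φ1=0.0°: virtual centre (0.2171, 0.0000, -0.0919), radius l
S2 = (0.2528·cos120.0°, 0.2528·sin120.0°, 0.0410) = (-0.1264, 0.2189, 0.0410)
arm 3 at φ=240.0°: (R−r)+L cos θ3 = 0.2528;  S3 = (-0.1264, -0.2189, -0.0410)
|S₂|²−|S₁|² = 0.0100;  |S₃|²−|S₁|² = 0.0100
linear system: -0.6870x+0.4378y = 0.0100−0.2659z; -0.6870x+-0.4378y = 0.0100−0.1018z
det = 0.6016;  x = -0.0145+0.2676z,  y = 0.0000+-0.1875z
quadratic in z: (1.1068)z²+(0.0599)z+(-0.0403)=0, √Δ=0.4265 → z ∈ {-0.2197, 0.1656}; z = -0.2197 (taking z<0)
x = -0.0733, y = 0.0412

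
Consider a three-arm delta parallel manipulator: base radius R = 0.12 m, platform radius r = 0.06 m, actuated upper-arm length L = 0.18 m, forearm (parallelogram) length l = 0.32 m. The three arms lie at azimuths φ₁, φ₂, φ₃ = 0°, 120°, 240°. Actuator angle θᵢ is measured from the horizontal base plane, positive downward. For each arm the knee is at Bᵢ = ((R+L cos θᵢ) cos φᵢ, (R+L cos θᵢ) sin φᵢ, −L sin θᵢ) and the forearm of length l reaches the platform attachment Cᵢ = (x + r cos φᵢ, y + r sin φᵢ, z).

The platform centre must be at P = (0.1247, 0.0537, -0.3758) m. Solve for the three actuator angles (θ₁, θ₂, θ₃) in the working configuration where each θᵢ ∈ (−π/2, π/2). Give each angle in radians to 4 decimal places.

rotate P by −φ1: (0.1247, 0.0537, -0.3758)
  A=-0.0647, B=-0.3758, C=(l²−L²−A²−y'²−z²)/(2L)=-0.2175
  θ1 = atan2(B,A) + arccos(C/0.3813) = 0.4364
φ2=120.0° → target in arm frame (-0.0158, -0.1348)
  A=0.0758, B=-0.3758, C=(l²−L²−A²−y'²−z²)/(2L)=-0.2643
  √(A²+B²)=0.3834;  θ2 = -1.3717+2.3316 ≈ 0.9599
arm 3 (φ=240.0°): x'=-0.1089, y'=0.0811
  A=0.1689, B=-0.3758, C=(l²−L²−A²−y'²−z²)/(2L)=-0.2953
  γ=atan2(-0.3758,0.1689)=-1.1485;  ψ=arccos(-0.7169)=2.3701;  θ3=γ+ψ≈1.2216

θ₁ = 0.4364, θ₂ = 0.9599, θ₃ = 1.2216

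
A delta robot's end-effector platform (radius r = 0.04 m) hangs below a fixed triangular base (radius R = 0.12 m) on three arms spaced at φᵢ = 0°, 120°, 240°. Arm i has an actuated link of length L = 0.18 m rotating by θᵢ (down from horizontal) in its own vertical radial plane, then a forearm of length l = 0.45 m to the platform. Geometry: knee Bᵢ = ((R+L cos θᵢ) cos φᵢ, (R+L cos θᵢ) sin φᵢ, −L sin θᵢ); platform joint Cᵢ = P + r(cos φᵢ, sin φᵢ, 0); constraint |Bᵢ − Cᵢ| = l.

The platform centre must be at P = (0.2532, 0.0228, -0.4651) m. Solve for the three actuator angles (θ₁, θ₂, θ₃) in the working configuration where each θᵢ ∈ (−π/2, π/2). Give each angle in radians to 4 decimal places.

rotate P by −φ1: (0.2532, 0.0228, -0.4651)
  e−x'=-0.1732;  (l²−L²−(e−x')²−y'²−z²)/2L = -0.2132
  √(A²+B²)=0.4963;  θ1 = -1.9273+2.0147 ≈ 0.0874
φ2=120.0° → target in arm frame (-0.1069, -0.2307)
  A cos θ + B sin θ = C:  0.1869·cos θ + -0.4651·sin θ = -0.3732
  θ2 = atan2(B,A) + arccos(C/0.5012) = 1.2218
rotate P by −φ3: (-0.1463, 0.2079, -0.4651)
  e−x'=0.2263;  (l²−L²−(e−x')²−y'²−z²)/2L = -0.3907
  √(A²+B²)=0.5173;  θ3 = -1.1179+2.4271 ≈ 1.3092

θ₁ = 0.0874, θ₂ = 1.2218, θ₃ = 1.3092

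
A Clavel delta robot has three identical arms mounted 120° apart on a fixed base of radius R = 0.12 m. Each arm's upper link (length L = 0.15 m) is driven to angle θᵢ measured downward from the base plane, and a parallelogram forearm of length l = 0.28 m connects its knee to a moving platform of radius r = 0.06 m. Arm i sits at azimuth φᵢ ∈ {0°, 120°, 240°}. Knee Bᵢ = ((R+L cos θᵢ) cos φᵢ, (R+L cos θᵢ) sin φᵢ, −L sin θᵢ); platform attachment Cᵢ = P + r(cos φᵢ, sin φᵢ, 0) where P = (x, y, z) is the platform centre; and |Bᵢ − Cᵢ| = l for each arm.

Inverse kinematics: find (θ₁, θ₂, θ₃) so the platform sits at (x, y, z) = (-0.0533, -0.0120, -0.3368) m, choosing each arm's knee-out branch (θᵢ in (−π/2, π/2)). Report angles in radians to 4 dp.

φ1=0.0° → target in arm frame (-0.0533, -0.0120)
  A cos θ + B sin θ = C:  0.1133·cos θ + -0.3368·sin θ = -0.2351
  γ=atan2(-0.3368,0.1133)=-1.2463;  ψ=arccos(-0.6615)=2.2936;  θ1=γ+ψ≈1.0473
arm 2 (φ=120.0°): x'=0.0163, y'=0.0522
  A=0.0437, B=-0.3368, C=(l²−L²−A²−y'²−z²)/(2L)=-0.2072
  θ2 = atan2(B,A) + arccos(C/0.3396) = 0.7854
rotate P by −φ3: (0.0370, -0.0402, -0.3368)
  A=0.0230, B=-0.3368, C=(l²−L²−A²−y'²−z²)/(2L)=-0.1989
  γ=atan2(-0.3368,0.0230)=-1.5027;  ψ=arccos(-0.5892)=2.2009;  θ3=γ+ψ≈0.6982

θ₁ = 1.0473, θ₂ = 0.7854, θ₃ = 0.6982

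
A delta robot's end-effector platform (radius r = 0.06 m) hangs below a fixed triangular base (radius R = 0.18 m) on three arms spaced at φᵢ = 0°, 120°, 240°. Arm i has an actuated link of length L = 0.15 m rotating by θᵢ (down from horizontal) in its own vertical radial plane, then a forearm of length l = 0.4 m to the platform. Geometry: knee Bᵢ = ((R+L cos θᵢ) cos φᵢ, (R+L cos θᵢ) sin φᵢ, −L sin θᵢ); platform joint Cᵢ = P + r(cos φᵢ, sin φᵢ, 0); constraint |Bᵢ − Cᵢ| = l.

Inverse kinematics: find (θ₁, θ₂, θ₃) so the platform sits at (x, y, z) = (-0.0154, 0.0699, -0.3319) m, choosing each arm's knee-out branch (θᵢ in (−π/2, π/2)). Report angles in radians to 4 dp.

θ₁ = 0.3490, θ₂ = -0.0877, θ₃ = 0.5234

arm 1 (φ=0.0°): x'=-0.0154, y'=0.0699
  e−x'=0.1354;  (l²−L²−(e−x')²−y'²−z²)/2L = 0.0137
  γ=atan2(-0.3319,0.1354)=-1.1835;  ψ=arccos(0.0383)=1.5324;  θ1=γ+ψ≈0.3490
φ2=120.0° → target in arm frame (0.0682, -0.0216)
  A cos θ + B sin θ = C:  0.0518·cos θ + -0.3319·sin θ = 0.0807
  θ2 = atan2(B,A) + arccos(C/0.3359) = -0.0877
rotate P by −φ3: (-0.0528, -0.0483, -0.3319)
  e−x'=0.1728;  (l²−L²−(e−x')²−y'²−z²)/2L = -0.0162
  γ=atan2(-0.3319,0.1728)=-1.0907;  ψ=arccos(-0.0433)=1.6141;  θ3=γ+ψ≈0.5234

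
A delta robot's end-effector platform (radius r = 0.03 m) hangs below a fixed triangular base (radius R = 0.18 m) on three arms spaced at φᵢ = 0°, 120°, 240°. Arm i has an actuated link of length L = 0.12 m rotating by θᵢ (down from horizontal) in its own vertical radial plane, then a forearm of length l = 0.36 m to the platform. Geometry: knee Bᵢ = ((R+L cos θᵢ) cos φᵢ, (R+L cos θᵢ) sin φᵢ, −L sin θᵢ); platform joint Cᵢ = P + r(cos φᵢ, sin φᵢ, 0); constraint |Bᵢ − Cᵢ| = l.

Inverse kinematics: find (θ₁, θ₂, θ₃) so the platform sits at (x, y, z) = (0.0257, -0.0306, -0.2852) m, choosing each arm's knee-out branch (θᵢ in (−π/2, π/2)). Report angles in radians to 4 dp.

θ₁ = 0.1748, θ₂ = 0.6109, θ₃ = 0.2623

arm 1 (φ=0.0°): x'=0.0257, y'=-0.0306
  A cos θ + B sin θ = C:  0.1243·cos θ + -0.2852·sin θ = 0.0728
  θ1 = atan2(B,A) + arccos(C/0.3111) = 0.1748
rotate P by −φ2: (-0.0394, -0.0070, -0.2852)
  A cos θ + B sin θ = C:  0.1894·cos θ + -0.2852·sin θ = -0.0085
  γ=atan2(-0.2852,0.1894)=-0.9847;  ψ=arccos(-0.0248)=1.5956;  θ2=γ+ψ≈0.6109
arm 3 (φ=240.0°): x'=0.0137, y'=0.0376
  e−x'=0.1363;  (l²−L²−(e−x')²−y'²−z²)/2L = 0.0577
  γ=atan2(-0.2852,0.1363)=-1.1248;  ψ=arccos(0.1827)=1.3871;  θ3=γ+ψ≈0.2623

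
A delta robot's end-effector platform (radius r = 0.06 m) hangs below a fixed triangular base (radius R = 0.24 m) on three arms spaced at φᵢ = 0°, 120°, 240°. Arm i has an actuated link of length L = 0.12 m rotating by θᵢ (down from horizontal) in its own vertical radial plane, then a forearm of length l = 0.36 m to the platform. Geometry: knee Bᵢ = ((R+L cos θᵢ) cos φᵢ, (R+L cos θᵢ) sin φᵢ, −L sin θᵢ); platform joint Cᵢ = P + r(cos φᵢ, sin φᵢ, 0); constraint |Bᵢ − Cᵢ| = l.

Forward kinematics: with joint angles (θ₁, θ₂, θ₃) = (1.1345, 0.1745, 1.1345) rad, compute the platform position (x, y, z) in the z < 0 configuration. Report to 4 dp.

arm 1 at φ=0.0°: e+L cos θ1 = 0.2307;  centre 1 = (0.2307, 0.0000, -0.1088)
φ2=120.0°: virtual centre (-0.1491, 0.2582, -0.0208), radius l
centre 3 = (0.2307·cos240.0°, 0.2307·sin240.0°, -0.1088) = (-0.1154, -0.1998, -0.1088)
subtract pairs → two planes through P
linear system: -0.7596x+0.5165y = 0.0243−0.1758z; -0.6921x+-0.3996y = 0.0000−0.0000z
det = 0.6610;  x = -0.0147+0.1063z,  y = 0.0254+-0.1841z
into |P−centre ₁|² = l²: 1.0452z² + 0.1560z + -0.0569 = 0;  Δ = 0.2622;  z = -0.3196 or 0.1704 → z<0 root = -0.3196
x = -0.0487, y = 0.0843

(-0.0487, 0.0843, -0.3196)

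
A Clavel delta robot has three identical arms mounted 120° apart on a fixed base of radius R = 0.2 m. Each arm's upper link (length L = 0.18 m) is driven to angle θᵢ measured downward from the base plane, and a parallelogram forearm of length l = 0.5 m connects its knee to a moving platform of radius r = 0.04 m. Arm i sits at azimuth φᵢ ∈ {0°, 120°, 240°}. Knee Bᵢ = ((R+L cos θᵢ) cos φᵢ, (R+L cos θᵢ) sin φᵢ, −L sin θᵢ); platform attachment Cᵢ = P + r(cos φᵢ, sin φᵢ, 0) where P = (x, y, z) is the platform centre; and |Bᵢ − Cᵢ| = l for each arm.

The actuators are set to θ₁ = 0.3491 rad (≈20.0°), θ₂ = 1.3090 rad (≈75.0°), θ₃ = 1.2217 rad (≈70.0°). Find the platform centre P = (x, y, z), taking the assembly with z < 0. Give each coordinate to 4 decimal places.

φ1=0.0°: virtual centre (0.3291, 0.0000, -0.0616), radius l
arm 2 at φ=120.0°: (R−r)+L cos θ2 = 0.2066;  O2 = (-0.1033, 0.1789, -0.1739)
O3 = (0.2216·cos240.0°, 0.2216·sin240.0°, -0.1691) = (-0.1108, -0.1919, -0.1691)
|O₂|²−|O₁|² = -0.0392;  |O₃|²−|O₁|² = -0.0344
plane₁₂: -0.8649x+0.3578y+-0.2246z = -0.0392
Cramer: x(z) = 0.0423-0.2523z;  y(z) = -0.0073+0.0178z
quadratic in z: (1.0640)z²+(0.2676)z+(-0.1639)=0, √Δ=0.8770 → z ∈ {-0.5379, 0.2864}; z = -0.5379 (taking z<0)
x = 0.1780, y = -0.0169

(0.1780, -0.0169, -0.5379)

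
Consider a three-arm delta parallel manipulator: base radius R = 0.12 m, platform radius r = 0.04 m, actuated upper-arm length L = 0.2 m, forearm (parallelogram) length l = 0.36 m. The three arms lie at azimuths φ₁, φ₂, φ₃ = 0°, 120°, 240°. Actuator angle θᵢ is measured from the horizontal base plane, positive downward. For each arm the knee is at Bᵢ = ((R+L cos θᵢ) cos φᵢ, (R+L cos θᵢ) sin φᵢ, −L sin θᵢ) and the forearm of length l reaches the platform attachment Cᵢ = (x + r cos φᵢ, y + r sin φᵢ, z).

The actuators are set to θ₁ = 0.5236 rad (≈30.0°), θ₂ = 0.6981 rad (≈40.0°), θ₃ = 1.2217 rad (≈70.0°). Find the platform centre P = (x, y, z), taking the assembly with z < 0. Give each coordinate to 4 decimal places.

(0.0930, 0.1052, -0.4048)

φ1=0.0°: virtual centre (0.2532, 0.0000, -0.1000), radius l
S2 = (0.2332·cos120.0°, 0.2332·sin120.0°, -0.1286) = (-0.1166, 0.2020, -0.1286)
S3 = (0.1484·cos240.0°, 0.1484·sin240.0°, -0.1879) = (-0.0742, -0.1285, -0.1879)
|S₂|²−|S₁|² = -0.0032;  |S₃|²−|S₁|² = -0.0168
plane₁₂: -0.7396x+0.4039y+-0.0571z = -0.0032
det = 0.4546;  x = 0.0167+-0.1886z,  y = 0.0227+-0.2039z
quadratic in z: (1.0771)z²+(0.2799)z+(-0.0632)=0, √Δ=0.5920 → z ∈ {-0.4048, 0.1449}; z = -0.4048 (taking z<0)
x = 0.0930, y = 0.1052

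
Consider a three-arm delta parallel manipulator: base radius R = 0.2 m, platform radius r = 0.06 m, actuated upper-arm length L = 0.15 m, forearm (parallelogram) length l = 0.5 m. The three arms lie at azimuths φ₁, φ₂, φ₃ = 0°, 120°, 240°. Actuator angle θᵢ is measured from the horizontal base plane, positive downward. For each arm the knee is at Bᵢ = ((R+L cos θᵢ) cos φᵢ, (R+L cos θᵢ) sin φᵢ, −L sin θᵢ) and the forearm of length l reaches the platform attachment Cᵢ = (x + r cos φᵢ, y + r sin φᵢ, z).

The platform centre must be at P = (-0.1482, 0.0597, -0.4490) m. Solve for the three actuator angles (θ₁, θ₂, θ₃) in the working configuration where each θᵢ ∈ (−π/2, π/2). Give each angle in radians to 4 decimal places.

arm 1 (φ=0.0°): x'=-0.1482, y'=0.0597
  A=0.2882, B=-0.4490, C=(l²−L²−A²−y'²−z²)/(2L)=-0.2024
  θ1 = atan2(B,A) + arccos(C/0.5335) = 0.9598
arm 2 (φ=120.0°): x'=0.1258, y'=0.0985
  A cos θ + B sin θ = C:  0.0142·cos θ + -0.4490·sin θ = 0.0533
  γ=atan2(-0.4490,0.0142)=-1.5392;  ψ=arccos(0.1187)=1.4518;  θ2=γ+ψ≈-0.0874
φ3=240.0° → target in arm frame (0.0224, -0.1582)
  A cos θ + B sin θ = C:  0.1176·cos θ + -0.4490·sin θ = -0.0432
  γ=atan2(-0.4490,0.1176)=-1.3146;  ψ=arccos(-0.0931)=1.6640;  θ3=γ+ψ≈0.3494

θ₁ = 0.9598, θ₂ = -0.0874, θ₃ = 0.3494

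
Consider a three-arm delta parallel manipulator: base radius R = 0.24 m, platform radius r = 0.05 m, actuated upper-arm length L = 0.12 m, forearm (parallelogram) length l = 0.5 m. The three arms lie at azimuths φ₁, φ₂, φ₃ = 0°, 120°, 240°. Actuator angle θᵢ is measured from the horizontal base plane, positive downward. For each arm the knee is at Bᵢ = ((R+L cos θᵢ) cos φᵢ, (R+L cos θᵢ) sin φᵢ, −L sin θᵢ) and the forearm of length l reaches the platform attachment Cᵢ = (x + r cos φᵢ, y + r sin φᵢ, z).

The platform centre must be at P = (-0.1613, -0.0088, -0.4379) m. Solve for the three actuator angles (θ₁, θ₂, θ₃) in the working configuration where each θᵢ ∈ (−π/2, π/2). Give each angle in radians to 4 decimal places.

rotate P by −φ1: (-0.1613, -0.0088, -0.4379)
  A=0.3513, B=-0.4379, C=(l²−L²−A²−y'²−z²)/(2L)=-0.3319
  γ=atan2(-0.4379,0.3513)=-0.8947;  ψ=arccos(-0.5911)=2.2032;  θ1=γ+ψ≈1.3086
arm 2 (φ=120.0°): x'=0.0730, y'=0.1441
  e−x'=0.1170;  (l²−L²−(e−x')²−y'²−z²)/2L = 0.0392
  γ=atan2(-0.4379,0.1170)=-1.3098;  ψ=arccos(0.0864)=1.4843;  θ2=γ+ψ≈0.1745
arm 3 (φ=240.0°): x'=0.0883, y'=-0.1353
  e−x'=0.1017;  (l²−L²−(e−x')²−y'²−z²)/2L = 0.0633
  √(A²+B²)=0.4496;  θ3 = -1.3425+1.4295 ≈ 0.0870

θ₁ = 1.3086, θ₂ = 0.1745, θ₃ = 0.0870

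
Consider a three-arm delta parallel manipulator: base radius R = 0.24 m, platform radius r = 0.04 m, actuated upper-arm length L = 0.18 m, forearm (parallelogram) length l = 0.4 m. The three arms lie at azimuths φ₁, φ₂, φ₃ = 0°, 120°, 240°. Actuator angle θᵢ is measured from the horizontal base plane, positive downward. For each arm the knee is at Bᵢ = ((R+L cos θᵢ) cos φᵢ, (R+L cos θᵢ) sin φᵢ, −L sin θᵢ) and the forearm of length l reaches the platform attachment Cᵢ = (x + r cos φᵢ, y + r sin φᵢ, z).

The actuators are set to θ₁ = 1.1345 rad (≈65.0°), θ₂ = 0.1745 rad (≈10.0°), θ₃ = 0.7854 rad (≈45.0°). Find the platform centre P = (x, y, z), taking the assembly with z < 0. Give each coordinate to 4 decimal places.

(-0.0890, 0.0622, -0.3143)

φ1=0.0°: virtual centre (0.2761, 0.0000, -0.1631), radius l
φ2=120.0°: virtual centre (-0.1886, 0.3267, -0.0313), radius l
φ3=240.0°: virtual centre (-0.1636, -0.2834, -0.1273), radius l
|O₂|²−|O₁|² = 0.0405;  |O₃|²−|O₁|² = 0.0205
plane₁₂: -0.9294x+0.6534y+0.2638z = 0.0405
det = 1.1015;  x = -0.0330+0.1783z,  y = 0.0150+-0.1501z
into |P−O₁|² = l²: 1.0543z² + 0.2116z + -0.0376 = 0;  Δ = 0.2035;  z = -0.3143 or 0.1136 → z<0 root = -0.3143
x = -0.0890, y = 0.0622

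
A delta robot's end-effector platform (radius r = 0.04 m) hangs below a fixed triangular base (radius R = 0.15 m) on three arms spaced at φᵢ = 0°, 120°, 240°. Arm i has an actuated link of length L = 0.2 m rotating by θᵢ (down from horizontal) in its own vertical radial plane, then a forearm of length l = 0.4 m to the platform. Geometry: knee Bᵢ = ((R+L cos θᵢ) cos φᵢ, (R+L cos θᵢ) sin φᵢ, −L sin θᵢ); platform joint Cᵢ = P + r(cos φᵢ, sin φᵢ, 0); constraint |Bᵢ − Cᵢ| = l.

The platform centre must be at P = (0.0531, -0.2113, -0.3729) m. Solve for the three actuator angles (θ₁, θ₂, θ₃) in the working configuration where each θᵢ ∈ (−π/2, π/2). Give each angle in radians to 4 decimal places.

θ₁ = 0.6111, θ₂ = 1.3964, θ₃ = 0.1746

rotate P by −φ1: (0.0531, -0.2113, -0.3729)
  e−x'=0.0569;  (l²−L²−(e−x')²−y'²−z²)/2L = -0.1673
  √(A²+B²)=0.3772;  θ1 = -1.4194+2.0305 ≈ 0.6111
φ2=120.0° → target in arm frame (-0.2095, 0.0597)
  e−x'=0.3195;  (l²−L²−(e−x')²−y'²−z²)/2L = -0.3118
  √(A²+B²)=0.4911;  θ2 = -0.8623+2.2587 ≈ 1.3964
rotate P by −φ3: (0.1564, 0.1516, -0.3729)
  e−x'=-0.0464;  (l²−L²−(e−x')²−y'²−z²)/2L = -0.1105
  √(A²+B²)=0.3758;  θ3 = -1.6947+1.8693 ≈ 0.1746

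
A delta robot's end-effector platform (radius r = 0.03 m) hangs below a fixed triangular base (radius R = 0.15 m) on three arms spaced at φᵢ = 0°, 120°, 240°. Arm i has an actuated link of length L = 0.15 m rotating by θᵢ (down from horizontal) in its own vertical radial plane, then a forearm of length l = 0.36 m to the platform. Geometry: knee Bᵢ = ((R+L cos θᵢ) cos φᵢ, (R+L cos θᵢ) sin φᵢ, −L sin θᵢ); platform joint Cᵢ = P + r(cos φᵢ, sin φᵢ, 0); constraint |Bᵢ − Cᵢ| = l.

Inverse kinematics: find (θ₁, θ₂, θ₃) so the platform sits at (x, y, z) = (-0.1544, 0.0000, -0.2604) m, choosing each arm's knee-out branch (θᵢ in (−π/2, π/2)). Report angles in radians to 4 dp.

θ₁ = 1.1344, θ₂ = -0.0870, θ₃ = -0.0870

φ1=0.0° → target in arm frame (-0.1544, 0.0000)
  e−x'=0.2744;  (l²−L²−(e−x')²−y'²−z²)/2L = -0.1200
  γ=atan2(-0.2604,0.2744)=-0.7592;  ψ=arccos(-0.3172)=1.8936;  θ1=γ+ψ≈1.1344
φ2=120.0° → target in arm frame (0.0772, 0.1337)
  A=0.0428, B=-0.2604, C=(l²−L²−A²−y'²−z²)/(2L)=0.0653
  θ2 = atan2(B,A) + arccos(C/0.2639) = -0.0870
arm 3 (φ=240.0°): x'=0.0772, y'=-0.1337
  A cos θ + B sin θ = C:  0.0428·cos θ + -0.2604·sin θ = 0.0653
  θ3 = atan2(B,A) + arccos(C/0.2639) = -0.0870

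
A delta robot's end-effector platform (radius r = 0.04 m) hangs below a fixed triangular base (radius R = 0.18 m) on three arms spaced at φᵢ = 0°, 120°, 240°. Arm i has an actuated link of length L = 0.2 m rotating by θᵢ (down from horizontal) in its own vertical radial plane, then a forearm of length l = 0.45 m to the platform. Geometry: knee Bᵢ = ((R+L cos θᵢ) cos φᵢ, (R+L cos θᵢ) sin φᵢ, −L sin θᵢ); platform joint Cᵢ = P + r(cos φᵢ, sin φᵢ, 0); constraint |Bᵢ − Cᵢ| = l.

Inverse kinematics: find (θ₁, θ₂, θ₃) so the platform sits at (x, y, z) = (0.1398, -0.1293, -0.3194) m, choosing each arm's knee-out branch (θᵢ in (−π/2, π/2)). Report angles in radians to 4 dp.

θ₁ = -0.3490, θ₂ = 1.0474, θ₃ = 0.1744

φ1=0.0° → target in arm frame (0.1398, -0.1293)
  A cos θ + B sin θ = C:  0.0002·cos θ + -0.3194·sin θ = 0.1094
  √(A²+B²)=0.3194;  θ1 = -1.5702+1.2212 ≈ -0.3490
φ2=120.0° → target in arm frame (-0.1819, -0.0564)
  A cos θ + B sin θ = C:  0.3219·cos θ + -0.3194·sin θ = -0.1158
  θ2 = atan2(B,A) + arccos(C/0.4535) = 1.0474
rotate P by −φ3: (0.0421, 0.1857, -0.3194)
  e−x'=0.0979;  (l²−L²−(e−x')²−y'²−z²)/2L = 0.0410
  √(A²+B²)=0.3341;  θ3 = -1.2733+1.4477 ≈ 0.1744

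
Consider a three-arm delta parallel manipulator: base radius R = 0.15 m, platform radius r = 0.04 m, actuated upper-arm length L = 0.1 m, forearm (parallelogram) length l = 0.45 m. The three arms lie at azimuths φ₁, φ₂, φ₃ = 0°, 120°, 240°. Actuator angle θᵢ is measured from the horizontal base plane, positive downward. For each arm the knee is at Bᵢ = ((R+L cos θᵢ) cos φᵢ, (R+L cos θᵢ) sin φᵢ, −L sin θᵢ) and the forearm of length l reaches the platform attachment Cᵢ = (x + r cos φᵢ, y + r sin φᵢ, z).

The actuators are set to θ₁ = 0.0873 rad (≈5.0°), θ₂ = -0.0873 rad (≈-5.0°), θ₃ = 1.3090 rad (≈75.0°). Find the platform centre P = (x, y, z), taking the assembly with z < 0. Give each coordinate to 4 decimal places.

arm 1 at φ=0.0°: e+L cos θ1 = 0.2096;  centre 1 = (0.2096, 0.0000, -0.0087)
φ2=120.0°: virtual centre (-0.1048, 0.1815, 0.0087), radius l
arm 3 at φ=240.0°: e+L cos θ3 = 0.1359;  centre 3 = (-0.0679, -0.1177, -0.0966)
eliminate P² terms by subtracting sphere 1 from 2 and 3
plane₁₂: -0.6289x+0.3631y+0.0349z = 0.0000
det = 0.3496;  x = 0.0168+-0.1591z,  y = 0.0292+-0.3716z
into |P−centre ₁|² = l²: 1.1634z² + 0.0571z + -0.1644 = 0;  Δ = 0.7683;  z = -0.4013 or 0.3522 → z<0 root = -0.4013
x = 0.0807, y = 0.1783

(0.0807, 0.1783, -0.4013)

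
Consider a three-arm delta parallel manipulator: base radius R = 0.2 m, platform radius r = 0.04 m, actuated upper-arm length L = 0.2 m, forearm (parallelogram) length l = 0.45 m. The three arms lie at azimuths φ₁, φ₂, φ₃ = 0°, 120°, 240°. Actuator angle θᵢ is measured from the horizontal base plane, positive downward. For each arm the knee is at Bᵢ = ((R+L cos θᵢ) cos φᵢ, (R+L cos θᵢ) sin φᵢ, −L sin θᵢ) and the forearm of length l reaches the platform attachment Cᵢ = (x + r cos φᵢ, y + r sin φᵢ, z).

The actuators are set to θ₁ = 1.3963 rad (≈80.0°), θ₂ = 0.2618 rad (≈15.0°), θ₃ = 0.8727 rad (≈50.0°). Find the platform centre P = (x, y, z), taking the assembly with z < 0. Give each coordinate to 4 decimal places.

S1 = (0.1947·cos0.0°, 0.1947·sin0.0°, -0.1970) = (0.1947, 0.0000, -0.1970)
S2 = (0.3532·cos120.0°, 0.3532·sin120.0°, -0.0518) = (-0.1766, 0.3059, -0.0518)
arm 3 at φ=240.0°: ρ3 = 0.2886;  S3 = (-0.1443, -0.2499, -0.1532)
|S₂|²−|S₁|² = 0.0507;  |S₃|²−|S₁|² = 0.0300
plane₁₂: -0.7426x+0.6117y+0.2904z = 0.0507
Cramer: x(z) = -0.0556+0.2528z;  y(z) = 0.0154-0.1678z
sphere 1 gives Az²+Bz+C=0 with A=1.0921, B=0.2622, C=-0.1008;  B²−4AC=0.5091;  roots -0.4467, 0.2066;  negative root z = -0.4467
x = -0.1685, y = 0.0904

(-0.1685, 0.0904, -0.4467)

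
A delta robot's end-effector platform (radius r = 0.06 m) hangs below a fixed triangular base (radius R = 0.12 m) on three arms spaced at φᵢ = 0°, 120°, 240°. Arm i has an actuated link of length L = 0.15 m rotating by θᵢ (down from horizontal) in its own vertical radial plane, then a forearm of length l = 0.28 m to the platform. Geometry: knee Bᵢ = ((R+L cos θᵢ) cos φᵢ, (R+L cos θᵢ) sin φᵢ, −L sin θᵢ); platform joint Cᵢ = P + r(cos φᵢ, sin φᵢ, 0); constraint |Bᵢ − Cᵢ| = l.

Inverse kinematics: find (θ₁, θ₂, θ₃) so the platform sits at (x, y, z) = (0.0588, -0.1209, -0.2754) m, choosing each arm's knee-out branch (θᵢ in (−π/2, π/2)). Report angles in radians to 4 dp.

arm 1 (φ=0.0°): x'=0.0588, y'=-0.1209
  e−x'=0.0012;  (l²−L²−(e−x')²−y'²−z²)/2L = -0.1152
  √(A²+B²)=0.2754;  θ1 = -1.5664+2.0024 ≈ 0.4360
rotate P by −φ2: (-0.1341, 0.0095, -0.2754)
  e−x'=0.1941;  (l²−L²−(e−x')²−y'²−z²)/2L = -0.1924
  √(A²+B²)=0.3369;  θ2 = -0.9569+2.1785 ≈ 1.2216
arm 3 (φ=240.0°): x'=0.0753, y'=0.1114
  A=-0.0153, B=-0.2754, C=(l²−L²−A²−y'²−z²)/(2L)=-0.1086
  γ=atan2(-0.2754,-0.0153)=-1.6263;  ψ=arccos(-0.3938)=1.9755;  θ3=γ+ψ≈0.3492

θ₁ = 0.4360, θ₂ = 1.2216, θ₃ = 0.3492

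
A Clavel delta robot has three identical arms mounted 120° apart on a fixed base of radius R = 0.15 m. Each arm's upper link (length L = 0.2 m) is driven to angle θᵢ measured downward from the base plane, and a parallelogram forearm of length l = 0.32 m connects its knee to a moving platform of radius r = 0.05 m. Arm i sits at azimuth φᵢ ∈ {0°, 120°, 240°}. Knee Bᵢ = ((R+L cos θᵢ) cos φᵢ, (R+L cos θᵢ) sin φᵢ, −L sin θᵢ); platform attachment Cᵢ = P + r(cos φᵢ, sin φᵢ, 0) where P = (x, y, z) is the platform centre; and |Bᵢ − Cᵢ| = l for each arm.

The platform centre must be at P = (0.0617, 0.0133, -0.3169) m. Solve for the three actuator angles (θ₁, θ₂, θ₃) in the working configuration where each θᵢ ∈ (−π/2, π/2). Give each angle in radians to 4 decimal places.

rotate P by −φ1: (0.0617, 0.0133, -0.3169)
  A cos θ + B sin θ = C:  0.0383·cos θ + -0.3169·sin θ = -0.0992
  √(A²+B²)=0.3192;  θ1 = -1.4505+1.8867 ≈ 0.4362
arm 2 (φ=120.0°): x'=-0.0193, y'=-0.0601
  A=0.1193, B=-0.3169, C=(l²−L²−A²−y'²−z²)/(2L)=-0.1397
  γ=atan2(-0.3169,0.1193)=-1.2107;  ψ=arccos(-0.4125)=1.9960;  θ2=γ+ψ≈0.7854
arm 3 (φ=240.0°): x'=-0.0424, y'=0.0468
  A cos θ + B sin θ = C:  0.1424·cos θ + -0.3169·sin θ = -0.1512
  θ3 = atan2(B,A) + arccos(C/0.3474) = 0.8725

θ₁ = 0.4362, θ₂ = 0.7854, θ₃ = 0.8725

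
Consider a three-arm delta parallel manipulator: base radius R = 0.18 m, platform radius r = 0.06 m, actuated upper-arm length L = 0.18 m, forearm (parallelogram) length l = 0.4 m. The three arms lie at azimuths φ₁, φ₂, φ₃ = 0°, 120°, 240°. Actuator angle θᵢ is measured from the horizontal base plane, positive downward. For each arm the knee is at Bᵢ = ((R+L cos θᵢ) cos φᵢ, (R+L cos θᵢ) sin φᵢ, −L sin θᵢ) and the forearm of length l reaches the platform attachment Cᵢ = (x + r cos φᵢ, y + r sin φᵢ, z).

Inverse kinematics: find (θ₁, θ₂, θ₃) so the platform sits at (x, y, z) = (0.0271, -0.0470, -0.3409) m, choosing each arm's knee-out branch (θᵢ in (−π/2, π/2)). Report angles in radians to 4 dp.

φ1=0.0° → target in arm frame (0.0271, -0.0470)
  A cos θ + B sin θ = C:  0.0929·cos θ + -0.3409·sin θ = 0.0015
  θ1 = atan2(B,A) + arccos(C/0.3533) = 0.2617
φ2=120.0° → target in arm frame (-0.0543, 0.0000)
  A cos θ + B sin θ = C:  0.1743·cos θ + -0.3409·sin θ = -0.0527
  θ2 = atan2(B,A) + arccos(C/0.3829) = 0.6107
arm 3 (φ=240.0°): x'=0.0272, y'=0.0470
  A=0.0928, B=-0.3409, C=(l²−L²−A²−y'²−z²)/(2L)=0.0016
  √(A²+B²)=0.3533;  θ3 = -1.3049+1.5664 ≈ 0.2615

θ₁ = 0.2617, θ₂ = 0.6107, θ₃ = 0.2615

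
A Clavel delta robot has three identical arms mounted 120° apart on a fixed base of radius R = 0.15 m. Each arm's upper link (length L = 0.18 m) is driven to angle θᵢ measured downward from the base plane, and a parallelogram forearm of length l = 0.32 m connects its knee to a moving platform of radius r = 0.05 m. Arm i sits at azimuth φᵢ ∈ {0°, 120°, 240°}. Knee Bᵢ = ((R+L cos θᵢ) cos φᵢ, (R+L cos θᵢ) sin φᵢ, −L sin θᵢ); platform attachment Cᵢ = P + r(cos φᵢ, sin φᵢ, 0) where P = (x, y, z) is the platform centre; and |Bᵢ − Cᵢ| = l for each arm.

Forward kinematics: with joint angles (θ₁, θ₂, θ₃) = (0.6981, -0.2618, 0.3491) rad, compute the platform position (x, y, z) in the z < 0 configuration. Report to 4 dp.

φ1=0.0°: virtual centre (0.2379, 0.0000, -0.1157), radius l
arm 2 at φ=120.0°: ρ2 = 0.2739;  centre 2 = (-0.1369, 0.2372, 0.0466)
φ3=240.0°: virtual centre (-0.1346, -0.2331, -0.0616), radius l
eliminate P² terms by subtracting sphere 1 from 2 and 3
plane₁₂: -0.7496x+0.4744y+0.3246z = 0.0072
det = 0.7028;  x = -0.0090+0.2883z,  y = 0.0010+-0.2285z
sphere 1 gives Az²+Bz+C=0 with A=1.1354, B=0.0886, C=-0.0281;  B²−4AC=0.1353;  roots -0.2010, 0.1230;  negative root z = -0.2010
x = -0.0669, y = 0.0469

(-0.0669, 0.0469, -0.2010)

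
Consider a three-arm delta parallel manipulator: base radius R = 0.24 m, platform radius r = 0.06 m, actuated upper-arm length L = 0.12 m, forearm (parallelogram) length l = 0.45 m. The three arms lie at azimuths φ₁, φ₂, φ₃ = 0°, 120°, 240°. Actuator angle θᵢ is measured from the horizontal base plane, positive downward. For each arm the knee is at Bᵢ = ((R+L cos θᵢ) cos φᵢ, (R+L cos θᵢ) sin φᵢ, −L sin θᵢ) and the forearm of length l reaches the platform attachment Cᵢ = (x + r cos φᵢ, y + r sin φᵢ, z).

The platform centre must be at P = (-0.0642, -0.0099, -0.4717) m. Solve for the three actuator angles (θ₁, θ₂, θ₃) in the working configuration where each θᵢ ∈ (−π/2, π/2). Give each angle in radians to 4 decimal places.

rotate P by −φ1: (-0.0642, -0.0099, -0.4717)
  A cos θ + B sin θ = C:  0.2442·cos θ + -0.4717·sin θ = -0.3922
  θ1 = atan2(B,A) + arccos(C/0.5312) = 1.3084
arm 2 (φ=120.0°): x'=0.0235, y'=0.0605
  A=0.1565, B=-0.4717, C=(l²−L²−A²−y'²−z²)/(2L)=-0.2606
  θ2 = atan2(B,A) + arccos(C/0.4970) = 0.8723
φ3=240.0° → target in arm frame (0.0407, -0.0506)
  A=0.1393, B=-0.4717, C=(l²−L²−A²−y'²−z²)/(2L)=-0.2349
  γ=atan2(-0.4717,0.1393)=-1.2836;  ψ=arccos(-0.4776)=2.0687;  θ3=γ+ψ≈0.7851

θ₁ = 1.3084, θ₂ = 0.8723, θ₃ = 0.7851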